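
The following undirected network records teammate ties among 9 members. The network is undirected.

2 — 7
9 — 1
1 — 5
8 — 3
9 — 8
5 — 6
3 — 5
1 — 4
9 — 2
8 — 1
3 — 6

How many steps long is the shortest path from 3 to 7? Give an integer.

4

One shortest route is 3 – 8 – 9 – 2 – 7, which uses 4 edges, and at distance 3 from 3 we only reach {2, 4}, which does not include 7. So d(3,7) = 4.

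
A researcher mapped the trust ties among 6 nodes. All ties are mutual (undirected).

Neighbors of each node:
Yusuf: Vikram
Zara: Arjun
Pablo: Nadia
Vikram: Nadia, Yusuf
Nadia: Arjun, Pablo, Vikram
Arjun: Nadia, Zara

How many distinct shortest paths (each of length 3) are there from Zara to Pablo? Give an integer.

The shortest distance is 3, and the only length-3 path is Zara–Arjun–Nadia–Pablo. So there is exactly 1 shortest path.

1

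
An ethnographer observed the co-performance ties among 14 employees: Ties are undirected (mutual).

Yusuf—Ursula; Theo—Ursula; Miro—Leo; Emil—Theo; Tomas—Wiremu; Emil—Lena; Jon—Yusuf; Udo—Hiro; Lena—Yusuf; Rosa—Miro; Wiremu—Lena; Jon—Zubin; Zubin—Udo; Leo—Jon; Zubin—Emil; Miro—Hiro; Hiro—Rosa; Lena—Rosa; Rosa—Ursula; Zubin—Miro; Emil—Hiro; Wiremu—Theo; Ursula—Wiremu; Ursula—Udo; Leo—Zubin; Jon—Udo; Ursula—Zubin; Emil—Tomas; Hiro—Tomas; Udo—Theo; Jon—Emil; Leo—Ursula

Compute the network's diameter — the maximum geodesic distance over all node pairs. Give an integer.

3

Eccentricity of each node (its greatest distance to any other): Emil:2, Hiro:3, Jon:3, Lena:3, Leo:3, Miro:3, Rosa:3, Theo:3, Tomas:3, Udo:3, Ursula:2, Wiremu:3, Yusuf:3, Zubin:2.
The maximum eccentricity is 3, realized for instance by the pair Leo–Tomas via Leo – Jon – Emil – Tomas. So the diameter is 3.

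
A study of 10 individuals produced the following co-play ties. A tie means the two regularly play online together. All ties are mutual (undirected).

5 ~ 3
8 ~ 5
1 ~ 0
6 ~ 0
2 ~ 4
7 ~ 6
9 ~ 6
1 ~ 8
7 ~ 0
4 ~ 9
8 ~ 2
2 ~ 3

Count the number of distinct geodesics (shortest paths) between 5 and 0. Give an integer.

The shortest distance is 3, and the only length-3 path is 5–8–1–0. So there is exactly 1 shortest path.

1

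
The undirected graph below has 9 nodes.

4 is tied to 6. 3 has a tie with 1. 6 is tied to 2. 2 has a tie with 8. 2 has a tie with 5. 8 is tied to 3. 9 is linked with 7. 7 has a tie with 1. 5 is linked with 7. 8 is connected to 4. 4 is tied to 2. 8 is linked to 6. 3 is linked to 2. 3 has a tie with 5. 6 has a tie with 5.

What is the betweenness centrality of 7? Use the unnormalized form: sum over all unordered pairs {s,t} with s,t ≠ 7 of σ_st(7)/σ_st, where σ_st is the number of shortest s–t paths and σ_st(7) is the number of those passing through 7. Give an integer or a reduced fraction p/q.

Pairs whose geodesics pass through 7 — 9–1: 1; 9–5: 1; 9–6: 1; 9–8: 4/4; 9–4: 2/2; 9–3: 2/2; 9–2: 1; 1–5: 1/2; 1–6: 1/4.
All other pairs contribute 0.
Summing the contributions gives betweenness(7) = 31/4.

31/4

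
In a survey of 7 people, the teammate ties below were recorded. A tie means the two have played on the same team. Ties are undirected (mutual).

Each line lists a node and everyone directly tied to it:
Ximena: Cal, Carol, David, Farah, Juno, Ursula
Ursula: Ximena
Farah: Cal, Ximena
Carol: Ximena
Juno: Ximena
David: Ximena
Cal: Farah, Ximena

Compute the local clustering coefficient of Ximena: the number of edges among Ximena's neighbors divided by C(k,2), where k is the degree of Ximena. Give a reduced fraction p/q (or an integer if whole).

1/15

Ximena's neighbors: Cal, Carol, David, Farah, Juno, and Ursula (k = 6).
Possible neighbor pairs: C(6,2) = 15. Edges among them: Cal–Farah → e = 1.
Clustering(Ximena) = 1/15.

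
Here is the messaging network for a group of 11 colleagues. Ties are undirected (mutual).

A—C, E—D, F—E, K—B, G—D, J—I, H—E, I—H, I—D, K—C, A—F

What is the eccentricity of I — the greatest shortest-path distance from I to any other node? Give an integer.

Distances from I: A:4, B:7, C:5, D:1, E:2, F:3, G:2, H:1, J:1, K:6.
The largest is 7 (to B), so the eccentricity of I is 7.

7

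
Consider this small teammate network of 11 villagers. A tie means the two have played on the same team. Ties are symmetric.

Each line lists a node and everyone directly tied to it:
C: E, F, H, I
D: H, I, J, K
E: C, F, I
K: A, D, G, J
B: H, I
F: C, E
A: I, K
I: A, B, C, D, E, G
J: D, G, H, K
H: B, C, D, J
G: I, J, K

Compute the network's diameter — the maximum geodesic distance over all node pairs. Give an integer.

Eccentricity of each node (its greatest distance to any other): A:3, B:3, C:3, D:3, E:3, F:4, G:3, H:3, I:2, J:3, K:4.
The maximum eccentricity is 4, realized for instance by the pair K–F via K – J – H – C – F. So the diameter is 4.

4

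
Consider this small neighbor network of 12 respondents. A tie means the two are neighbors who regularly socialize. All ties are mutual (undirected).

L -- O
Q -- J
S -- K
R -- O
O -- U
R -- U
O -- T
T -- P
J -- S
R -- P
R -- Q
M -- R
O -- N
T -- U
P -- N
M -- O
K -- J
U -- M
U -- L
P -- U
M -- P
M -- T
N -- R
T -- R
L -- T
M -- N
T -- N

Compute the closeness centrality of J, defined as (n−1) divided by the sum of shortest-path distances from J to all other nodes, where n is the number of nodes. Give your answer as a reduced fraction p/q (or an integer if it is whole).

Distances from J: K:1, L:4, M:3, N:3, O:3, P:3, Q:1, R:2, S:1, T:3, U:3. Sum = 27.
n = 12, so closeness = 11/27.

11/27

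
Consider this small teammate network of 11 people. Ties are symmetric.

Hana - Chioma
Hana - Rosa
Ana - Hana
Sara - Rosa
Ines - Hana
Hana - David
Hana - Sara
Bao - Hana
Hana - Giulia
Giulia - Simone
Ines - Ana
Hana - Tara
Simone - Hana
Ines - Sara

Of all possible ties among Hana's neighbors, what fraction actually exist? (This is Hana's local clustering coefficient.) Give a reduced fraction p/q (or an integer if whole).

Hana's neighbors: Ana, Bao, Chioma, David, Giulia, Ines, Rosa, Sara, Simone, and Tara (k = 10).
Possible neighbor pairs: C(10,2) = 45. Edges among them: Ana–Ines, Giulia–Simone, Ines–Sara, Rosa–Sara → e = 4.
Clustering(Hana) = 4/45.

4/45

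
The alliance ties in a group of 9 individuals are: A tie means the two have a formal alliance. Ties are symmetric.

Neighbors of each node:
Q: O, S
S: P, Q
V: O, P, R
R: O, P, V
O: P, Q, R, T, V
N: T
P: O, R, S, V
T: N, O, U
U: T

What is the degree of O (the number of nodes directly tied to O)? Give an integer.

O is directly tied to P, Q, R, T, and V. That is 5 neighbors, so the degree of O is 5.

5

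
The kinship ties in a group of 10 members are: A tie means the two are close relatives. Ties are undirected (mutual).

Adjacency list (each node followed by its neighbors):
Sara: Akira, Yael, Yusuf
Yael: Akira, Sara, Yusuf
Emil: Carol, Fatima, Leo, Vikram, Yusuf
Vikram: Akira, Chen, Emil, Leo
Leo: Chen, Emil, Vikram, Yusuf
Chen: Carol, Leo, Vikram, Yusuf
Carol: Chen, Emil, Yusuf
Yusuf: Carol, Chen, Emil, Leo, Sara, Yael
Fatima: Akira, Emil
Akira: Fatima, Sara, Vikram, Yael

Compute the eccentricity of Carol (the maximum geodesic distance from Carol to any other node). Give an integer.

3

Distances from Carol: Akira:3, Chen:1, Emil:1, Fatima:2, Leo:2, Sara:2, Vikram:2, Yael:2, Yusuf:1.
The largest is 3 (to Akira), so the eccentricity of Carol is 3.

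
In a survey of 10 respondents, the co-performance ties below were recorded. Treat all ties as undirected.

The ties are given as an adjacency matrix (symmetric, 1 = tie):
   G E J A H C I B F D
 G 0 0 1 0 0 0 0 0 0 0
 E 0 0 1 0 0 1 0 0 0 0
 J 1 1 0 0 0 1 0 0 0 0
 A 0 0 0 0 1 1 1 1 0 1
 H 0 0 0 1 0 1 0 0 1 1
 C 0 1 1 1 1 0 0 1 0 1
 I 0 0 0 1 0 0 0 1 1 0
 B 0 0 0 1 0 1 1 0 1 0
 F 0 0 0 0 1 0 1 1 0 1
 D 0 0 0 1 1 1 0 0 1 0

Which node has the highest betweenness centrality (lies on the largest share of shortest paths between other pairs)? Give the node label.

Unnormalized betweenness of each node: A:11/3, B:43/12, C:56/3, D:19/12, E:0, F:5/3, G:0, H:19/12, I:1/4, J:8.
C has the largest value, 56/3, making it the main broker — the node through which the most shortest paths run.

C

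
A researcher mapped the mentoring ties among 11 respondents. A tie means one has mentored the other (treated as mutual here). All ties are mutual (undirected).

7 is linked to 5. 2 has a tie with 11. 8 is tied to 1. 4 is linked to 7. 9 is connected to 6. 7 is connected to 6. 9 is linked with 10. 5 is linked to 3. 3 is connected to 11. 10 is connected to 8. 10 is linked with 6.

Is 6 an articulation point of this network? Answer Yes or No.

Yes

Removing 6 leaves {1, 8, 9, and 10} with no path to {2, 3, 4, 5, 7, and 11}, so the network splits into 2 components. 6 is a cut vertex.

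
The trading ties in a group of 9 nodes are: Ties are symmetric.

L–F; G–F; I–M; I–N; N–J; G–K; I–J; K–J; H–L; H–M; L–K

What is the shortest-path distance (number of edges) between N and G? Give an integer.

One shortest route is N – J – K – G, which uses 3 edges, and at distance 2 from N we only reach {K, M}, which does not include G. So d(N,G) = 3.

3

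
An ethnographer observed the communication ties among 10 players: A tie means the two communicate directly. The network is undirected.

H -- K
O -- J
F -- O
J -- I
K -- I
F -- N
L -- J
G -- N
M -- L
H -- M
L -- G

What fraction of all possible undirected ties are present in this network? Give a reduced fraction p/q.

11/45

There are 11 edges and 10 nodes, so the maximum possible is C(10,2) = 45.
Density = 11/45.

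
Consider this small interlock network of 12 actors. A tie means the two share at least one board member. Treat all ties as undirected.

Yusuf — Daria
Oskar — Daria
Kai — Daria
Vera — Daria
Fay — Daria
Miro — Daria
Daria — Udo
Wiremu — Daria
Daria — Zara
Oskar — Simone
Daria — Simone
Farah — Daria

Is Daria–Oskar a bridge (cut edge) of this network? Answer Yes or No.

Even without that edge, Daria still reaches Oskar via Daria – Simone – Oskar, so the network stays connected. Not a bridge.

No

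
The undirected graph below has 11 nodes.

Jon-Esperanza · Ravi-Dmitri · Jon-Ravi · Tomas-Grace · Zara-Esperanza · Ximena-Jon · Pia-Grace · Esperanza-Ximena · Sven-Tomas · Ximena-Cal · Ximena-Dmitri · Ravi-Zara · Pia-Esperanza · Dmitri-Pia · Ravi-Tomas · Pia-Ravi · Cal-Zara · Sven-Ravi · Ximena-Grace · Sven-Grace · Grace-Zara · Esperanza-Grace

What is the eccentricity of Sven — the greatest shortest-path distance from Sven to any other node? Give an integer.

3

Distances from Sven: Cal:3, Dmitri:2, Esperanza:2, Grace:1, Jon:2, Pia:2, Ravi:1, Tomas:1, Ximena:2, Zara:2.
The largest is 3 (to Cal), so the eccentricity of Sven is 3.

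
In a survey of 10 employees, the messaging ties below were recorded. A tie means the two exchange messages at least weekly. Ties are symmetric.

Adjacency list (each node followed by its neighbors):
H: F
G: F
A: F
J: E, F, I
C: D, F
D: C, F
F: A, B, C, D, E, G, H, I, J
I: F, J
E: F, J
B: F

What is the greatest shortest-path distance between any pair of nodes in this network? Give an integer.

2

Eccentricity of each node (its greatest distance to any other): A:2, B:2, C:2, D:2, E:2, F:1, G:2, H:2, I:2, J:2.
The maximum eccentricity is 2, realized for instance by the pair C–B via C – F – B. So the diameter is 2.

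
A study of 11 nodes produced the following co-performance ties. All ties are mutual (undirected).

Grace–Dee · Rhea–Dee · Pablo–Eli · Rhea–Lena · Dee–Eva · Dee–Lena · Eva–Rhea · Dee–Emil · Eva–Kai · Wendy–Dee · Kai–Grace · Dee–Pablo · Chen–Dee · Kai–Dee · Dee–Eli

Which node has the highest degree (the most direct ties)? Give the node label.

Degrees — Chen:1, Dee:10, Eli:2, Emil:1, Eva:3, Grace:2, Kai:3, Lena:2, Pablo:2, Rhea:3, Wendy:1.
The maximum is 10, attained only by Dee.

Dee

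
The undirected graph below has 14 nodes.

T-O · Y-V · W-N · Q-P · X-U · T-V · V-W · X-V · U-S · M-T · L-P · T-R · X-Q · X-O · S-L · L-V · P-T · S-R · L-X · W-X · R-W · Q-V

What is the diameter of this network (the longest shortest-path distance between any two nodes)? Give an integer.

Eccentricity of each node (its greatest distance to any other): L:3, M:4, N:4, O:3, P:4, Q:3, R:3, S:3, T:3, U:4, V:2, W:3, X:3, Y:3.
The maximum eccentricity is 4, realized for instance by the pair U–M via U – S – R – T – M. So the diameter is 4.

4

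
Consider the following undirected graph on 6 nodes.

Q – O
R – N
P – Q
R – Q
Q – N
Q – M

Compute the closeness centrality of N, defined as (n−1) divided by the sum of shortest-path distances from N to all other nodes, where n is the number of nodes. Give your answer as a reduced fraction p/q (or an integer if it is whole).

5/8

Distances from N: M:2, O:2, P:2, Q:1, R:1. Sum = 8.
n = 6, so closeness = 5/8.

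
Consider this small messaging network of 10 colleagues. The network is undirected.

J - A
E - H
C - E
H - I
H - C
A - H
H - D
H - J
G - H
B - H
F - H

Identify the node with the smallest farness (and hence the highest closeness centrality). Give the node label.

H

Farness (sum of distances to all others) for each node — A:16, B:17, C:16, D:17, E:16, F:17, G:17, H:9, I:17, J:16.
The smallest farness is 9, for H, so H has the highest closeness.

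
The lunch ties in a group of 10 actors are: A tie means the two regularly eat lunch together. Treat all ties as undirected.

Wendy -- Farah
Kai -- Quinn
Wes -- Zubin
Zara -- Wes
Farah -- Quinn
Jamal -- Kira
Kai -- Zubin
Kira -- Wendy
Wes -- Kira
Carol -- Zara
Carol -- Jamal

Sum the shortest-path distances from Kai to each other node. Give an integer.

23

Distances from Kai: Carol:4, Farah:2, Jamal:4, Kira:3, Quinn:1, Wendy:3, Wes:2, Zara:3, Zubin:1.
Sum = 4 + 2 + 4 + 3 + 1 + 3 + 2 + 3 + 1 = 23.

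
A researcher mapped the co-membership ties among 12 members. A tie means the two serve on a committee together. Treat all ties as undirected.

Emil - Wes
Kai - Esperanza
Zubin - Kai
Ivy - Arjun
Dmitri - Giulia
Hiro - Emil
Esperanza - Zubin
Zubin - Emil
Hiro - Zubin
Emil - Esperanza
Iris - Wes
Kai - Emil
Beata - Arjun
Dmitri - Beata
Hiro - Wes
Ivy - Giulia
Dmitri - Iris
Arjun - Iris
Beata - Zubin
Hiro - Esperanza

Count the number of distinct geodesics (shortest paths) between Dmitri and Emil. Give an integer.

2

The shortest distance is 3. The length-3 paths are: Dmitri–Iris–Wes–Emil; Dmitri–Beata–Zubin–Emil.
That gives 2 distinct shortest paths.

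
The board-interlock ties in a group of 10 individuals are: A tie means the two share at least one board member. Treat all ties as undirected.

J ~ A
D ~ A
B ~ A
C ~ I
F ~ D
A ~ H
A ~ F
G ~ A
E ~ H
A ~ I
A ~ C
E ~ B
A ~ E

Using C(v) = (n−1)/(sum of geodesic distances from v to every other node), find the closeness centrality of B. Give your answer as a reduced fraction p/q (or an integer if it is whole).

9/16

Distances from B: A:1, C:2, D:2, E:1, F:2, G:2, H:2, I:2, J:2. Sum = 16.
n = 10, so closeness = 9/16.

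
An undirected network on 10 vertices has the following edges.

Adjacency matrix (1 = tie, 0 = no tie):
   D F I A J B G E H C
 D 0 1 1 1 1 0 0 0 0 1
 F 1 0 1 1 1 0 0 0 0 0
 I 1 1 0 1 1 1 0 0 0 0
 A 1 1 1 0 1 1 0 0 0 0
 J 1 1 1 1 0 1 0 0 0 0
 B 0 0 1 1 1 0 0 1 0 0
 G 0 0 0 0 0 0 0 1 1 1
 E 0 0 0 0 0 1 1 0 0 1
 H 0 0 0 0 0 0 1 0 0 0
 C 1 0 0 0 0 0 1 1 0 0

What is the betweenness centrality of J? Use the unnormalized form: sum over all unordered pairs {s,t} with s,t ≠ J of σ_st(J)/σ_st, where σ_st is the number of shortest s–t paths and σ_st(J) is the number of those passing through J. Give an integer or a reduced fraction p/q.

11/12

Pairs whose geodesics pass through J — D–B: 1/3; F–B: 1/3; F–E: 1/4.
All other pairs contribute 0.
Summing the contributions gives betweenness(J) = 11/12.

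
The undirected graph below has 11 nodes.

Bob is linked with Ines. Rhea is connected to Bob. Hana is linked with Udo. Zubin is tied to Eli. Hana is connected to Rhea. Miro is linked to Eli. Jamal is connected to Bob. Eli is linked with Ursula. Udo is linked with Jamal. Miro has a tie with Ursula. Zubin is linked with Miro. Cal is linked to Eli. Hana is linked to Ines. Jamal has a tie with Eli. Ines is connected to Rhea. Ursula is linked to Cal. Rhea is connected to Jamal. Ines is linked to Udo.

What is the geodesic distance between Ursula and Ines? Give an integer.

One shortest route is Ursula – Eli – Jamal – Bob – Ines, which uses 4 edges, and at distance 3 from Ursula we only reach {Bob, Rhea, Udo}, which does not include Ines. So d(Ursula,Ines) = 4.

4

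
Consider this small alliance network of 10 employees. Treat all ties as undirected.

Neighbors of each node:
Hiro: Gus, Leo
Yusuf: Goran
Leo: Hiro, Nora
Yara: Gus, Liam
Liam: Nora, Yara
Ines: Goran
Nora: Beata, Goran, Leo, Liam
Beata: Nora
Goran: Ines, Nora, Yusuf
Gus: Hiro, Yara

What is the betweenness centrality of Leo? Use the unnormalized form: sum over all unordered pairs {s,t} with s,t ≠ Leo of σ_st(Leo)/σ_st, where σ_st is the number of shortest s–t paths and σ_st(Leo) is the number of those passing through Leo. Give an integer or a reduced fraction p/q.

8

Pairs whose geodesics pass through Leo — Beata–Gus: 1/2; Beata–Hiro: 1; Nora–Gus: 1/2; Nora–Hiro: 1; Gus–Goran: 1/2; Gus–Ines: 1/2; Gus–Yusuf: 1/2; Goran–Hiro: 1; Hiro–Ines: 1; Hiro–Yusuf: 1; Hiro–Liam: 1/2.
All other pairs contribute 0.
Summing the contributions gives betweenness(Leo) = 8.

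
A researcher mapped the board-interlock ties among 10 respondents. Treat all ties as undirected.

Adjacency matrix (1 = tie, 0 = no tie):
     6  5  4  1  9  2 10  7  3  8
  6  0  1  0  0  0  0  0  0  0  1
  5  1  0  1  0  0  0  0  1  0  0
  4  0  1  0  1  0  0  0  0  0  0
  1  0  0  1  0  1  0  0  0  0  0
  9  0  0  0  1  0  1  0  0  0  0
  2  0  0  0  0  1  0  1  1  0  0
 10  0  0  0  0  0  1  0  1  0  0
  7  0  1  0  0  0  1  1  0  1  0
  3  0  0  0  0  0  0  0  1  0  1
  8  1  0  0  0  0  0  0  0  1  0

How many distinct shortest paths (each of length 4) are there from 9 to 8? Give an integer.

The shortest distance is 4, and the only length-4 path is 9–2–7–3–8. So there is exactly 1 shortest path.

1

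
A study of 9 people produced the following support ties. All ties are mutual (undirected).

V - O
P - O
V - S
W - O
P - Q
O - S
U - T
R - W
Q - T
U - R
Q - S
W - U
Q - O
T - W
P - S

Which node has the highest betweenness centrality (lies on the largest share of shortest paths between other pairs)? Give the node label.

Unnormalized betweenness of each node: O:21/2, P:0, Q:25/6, R:0, S:4/3, T:19/6, U:5/6, V:0, W:9.
O has the largest value, 21/2, making it the main broker — the node through which the most shortest paths run.

O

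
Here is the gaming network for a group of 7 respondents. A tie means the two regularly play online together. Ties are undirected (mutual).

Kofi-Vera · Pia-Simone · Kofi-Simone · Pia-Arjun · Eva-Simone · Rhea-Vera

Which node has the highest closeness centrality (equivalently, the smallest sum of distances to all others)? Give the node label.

Farness (sum of distances to all others) for each node — Arjun:18, Eva:15, Kofi:11, Pia:13, Rhea:19, Simone:10, Vera:14.
The smallest farness is 10, for Simone, so Simone has the highest closeness.

Simone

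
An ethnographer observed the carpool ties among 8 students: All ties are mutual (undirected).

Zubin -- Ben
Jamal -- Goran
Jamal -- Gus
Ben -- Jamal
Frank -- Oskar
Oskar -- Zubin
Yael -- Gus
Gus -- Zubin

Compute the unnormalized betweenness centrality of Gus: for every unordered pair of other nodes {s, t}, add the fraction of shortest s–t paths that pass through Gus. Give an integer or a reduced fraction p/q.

9

Pairs whose geodesics pass through Gus — Frank–Goran: 1/2; Frank–Jamal: 1/2; Frank–Yael: 1; Ben–Yael: 2/2; Goran–Zubin: 1/2; Goran–Oskar: 1/2; Goran–Yael: 1; Zubin–Jamal: 1/2; Zubin–Yael: 1; Jamal–Oskar: 1/2; Jamal–Yael: 1; Oskar–Yael: 1.
All other pairs contribute 0.
Summing the contributions gives betweenness(Gus) = 9.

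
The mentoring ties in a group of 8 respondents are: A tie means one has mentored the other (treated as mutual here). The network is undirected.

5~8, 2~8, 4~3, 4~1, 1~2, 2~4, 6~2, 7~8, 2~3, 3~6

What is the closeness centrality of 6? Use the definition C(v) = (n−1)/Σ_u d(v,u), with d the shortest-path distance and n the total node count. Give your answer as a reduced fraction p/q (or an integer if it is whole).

Distances from 6: 1:2, 2:1, 3:1, 4:2, 5:3, 7:3, 8:2. Sum = 14.
n = 8, so closeness = 7/14 = 1/2.

1/2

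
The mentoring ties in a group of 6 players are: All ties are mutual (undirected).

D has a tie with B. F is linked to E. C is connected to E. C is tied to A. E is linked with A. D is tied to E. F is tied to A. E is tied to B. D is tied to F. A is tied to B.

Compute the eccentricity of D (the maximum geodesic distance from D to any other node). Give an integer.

Distances from D: A:2, B:1, C:2, E:1, F:1.
The largest is 2 (to A and C), so the eccentricity of D is 2.

2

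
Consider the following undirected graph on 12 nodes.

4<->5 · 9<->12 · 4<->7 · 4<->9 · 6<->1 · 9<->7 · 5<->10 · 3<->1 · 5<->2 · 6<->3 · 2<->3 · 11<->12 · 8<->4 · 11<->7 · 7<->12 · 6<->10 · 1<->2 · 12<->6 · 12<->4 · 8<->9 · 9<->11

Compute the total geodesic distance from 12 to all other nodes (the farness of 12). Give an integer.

Distances from 12: 1:2, 2:3, 3:2, 4:1, 5:2, 6:1, 7:1, 8:2, 9:1, 10:2, 11:1.
Sum = 2 + 3 + 2 + 1 + 2 + 1 + 1 + 2 + 1 + 2 + 1 = 18.

18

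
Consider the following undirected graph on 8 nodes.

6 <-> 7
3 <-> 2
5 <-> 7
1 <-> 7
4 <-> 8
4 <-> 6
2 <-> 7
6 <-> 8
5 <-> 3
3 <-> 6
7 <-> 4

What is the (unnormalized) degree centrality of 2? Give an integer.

2

2 is directly tied to 3 and 7. That is 2 neighbors, so the degree of 2 is 2.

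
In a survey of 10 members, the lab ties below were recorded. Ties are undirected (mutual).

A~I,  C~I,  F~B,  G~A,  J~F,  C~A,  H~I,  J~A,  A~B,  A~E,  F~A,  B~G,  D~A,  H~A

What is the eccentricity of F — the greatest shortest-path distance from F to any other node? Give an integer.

2

Distances from F: A:1, B:1, C:2, D:2, E:2, G:2, H:2, I:2, J:1.
The largest is 2 (to C, I, H, E, D, and G), so the eccentricity of F is 2.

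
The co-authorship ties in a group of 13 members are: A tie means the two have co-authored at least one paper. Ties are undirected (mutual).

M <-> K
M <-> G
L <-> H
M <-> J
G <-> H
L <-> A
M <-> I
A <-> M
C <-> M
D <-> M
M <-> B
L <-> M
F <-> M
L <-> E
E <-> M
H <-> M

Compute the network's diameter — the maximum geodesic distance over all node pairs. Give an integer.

Eccentricity of each node (its greatest distance to any other): A:2, B:2, C:2, D:2, E:2, F:2, G:2, H:2, I:2, J:2, K:2, L:2, M:1.
The maximum eccentricity is 2, realized for instance by the pair B–I via B – M – I. So the diameter is 2.

2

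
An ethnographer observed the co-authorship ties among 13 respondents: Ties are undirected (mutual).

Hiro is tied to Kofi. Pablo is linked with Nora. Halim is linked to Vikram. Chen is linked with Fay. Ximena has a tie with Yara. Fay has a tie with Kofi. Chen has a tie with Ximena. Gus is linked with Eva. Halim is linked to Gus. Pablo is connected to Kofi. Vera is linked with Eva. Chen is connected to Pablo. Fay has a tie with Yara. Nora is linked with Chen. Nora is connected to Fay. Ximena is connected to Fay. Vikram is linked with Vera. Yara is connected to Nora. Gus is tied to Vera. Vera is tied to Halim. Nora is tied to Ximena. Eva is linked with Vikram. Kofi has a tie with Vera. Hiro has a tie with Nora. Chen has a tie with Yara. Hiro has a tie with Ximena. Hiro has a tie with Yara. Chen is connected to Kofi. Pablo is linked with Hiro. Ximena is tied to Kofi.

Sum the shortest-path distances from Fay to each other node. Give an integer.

Distances from Fay: Chen:1, Eva:3, Gus:3, Halim:3, Hiro:2, Kofi:1, Nora:1, Pablo:2, Vera:2, Vikram:3, Ximena:1, Yara:1.
Sum = 1 + 3 + 3 + 3 + 2 + 1 + 1 + 2 + 2 + 3 + 1 + 1 = 23.

23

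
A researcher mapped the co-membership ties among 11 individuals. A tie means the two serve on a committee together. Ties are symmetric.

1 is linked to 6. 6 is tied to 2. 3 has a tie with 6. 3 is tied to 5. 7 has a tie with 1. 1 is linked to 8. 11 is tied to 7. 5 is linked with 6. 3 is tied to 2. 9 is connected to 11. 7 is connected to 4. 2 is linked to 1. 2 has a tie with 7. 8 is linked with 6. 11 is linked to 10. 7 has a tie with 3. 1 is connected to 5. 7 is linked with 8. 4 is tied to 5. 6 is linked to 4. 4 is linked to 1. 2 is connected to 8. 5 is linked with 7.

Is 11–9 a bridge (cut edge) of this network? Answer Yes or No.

Without the 11–9 edge there is no alternate route between 11 and 9, so the network disconnects. It is a bridge.

Yes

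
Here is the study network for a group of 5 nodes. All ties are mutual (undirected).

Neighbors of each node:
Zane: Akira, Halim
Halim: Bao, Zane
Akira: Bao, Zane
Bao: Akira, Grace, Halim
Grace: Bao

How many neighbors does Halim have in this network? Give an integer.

2

Halim is directly tied to Bao and Zane. That is 2 neighbors, so the degree of Halim is 2.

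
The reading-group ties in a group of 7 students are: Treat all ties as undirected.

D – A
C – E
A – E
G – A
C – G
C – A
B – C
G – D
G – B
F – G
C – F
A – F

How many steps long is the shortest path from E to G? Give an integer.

2

One shortest route is E – C – G, which uses 2 edges, and E and G are not directly tied, so nothing shorter exists. So d(E,G) = 2.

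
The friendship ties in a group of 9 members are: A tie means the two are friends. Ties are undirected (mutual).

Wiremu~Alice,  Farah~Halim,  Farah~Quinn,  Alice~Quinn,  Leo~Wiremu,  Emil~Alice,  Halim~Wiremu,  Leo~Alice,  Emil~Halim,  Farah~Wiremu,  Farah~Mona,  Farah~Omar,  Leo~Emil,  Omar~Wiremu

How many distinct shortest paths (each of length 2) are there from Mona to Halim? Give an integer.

1

The shortest distance is 2, and the only length-2 path is Mona–Farah–Halim. So there is exactly 1 shortest path.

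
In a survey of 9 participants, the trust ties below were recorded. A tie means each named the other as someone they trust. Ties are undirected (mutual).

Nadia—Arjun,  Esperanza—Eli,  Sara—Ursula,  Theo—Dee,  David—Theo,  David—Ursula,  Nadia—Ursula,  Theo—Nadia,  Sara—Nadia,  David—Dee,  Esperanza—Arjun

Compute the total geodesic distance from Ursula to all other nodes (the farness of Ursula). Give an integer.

16

Distances from Ursula: Arjun:2, David:1, Dee:2, Eli:4, Esperanza:3, Nadia:1, Sara:1, Theo:2.
Sum = 2 + 1 + 2 + 4 + 3 + 1 + 1 + 2 = 16.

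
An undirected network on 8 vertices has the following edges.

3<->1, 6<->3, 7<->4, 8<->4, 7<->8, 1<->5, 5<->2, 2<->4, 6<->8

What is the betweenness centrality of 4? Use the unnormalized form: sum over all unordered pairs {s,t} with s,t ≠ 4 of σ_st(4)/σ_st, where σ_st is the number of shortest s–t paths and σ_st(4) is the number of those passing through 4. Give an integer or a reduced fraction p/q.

Pairs whose geodesics pass through 4 — 2–6: 1; 2–8: 1; 2–7: 1; 5–8: 1; 5–7: 1; 1–7: 1/2.
All other pairs contribute 0.
Summing the contributions gives betweenness(4) = 11/2.

11/2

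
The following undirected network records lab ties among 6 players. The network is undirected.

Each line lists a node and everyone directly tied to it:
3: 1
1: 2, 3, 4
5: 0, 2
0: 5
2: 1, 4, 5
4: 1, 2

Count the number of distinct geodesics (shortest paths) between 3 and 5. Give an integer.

1

The shortest distance is 3, and the only length-3 path is 3–1–2–5. So there is exactly 1 shortest path.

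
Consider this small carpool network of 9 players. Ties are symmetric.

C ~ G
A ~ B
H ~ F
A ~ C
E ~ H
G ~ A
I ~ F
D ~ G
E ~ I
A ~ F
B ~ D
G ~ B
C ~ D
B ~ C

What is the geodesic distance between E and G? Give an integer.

One shortest route is E – I – F – A – G, which uses 4 edges, and at distance 3 from E we only reach {A}, which does not include G. So d(E,G) = 4.

4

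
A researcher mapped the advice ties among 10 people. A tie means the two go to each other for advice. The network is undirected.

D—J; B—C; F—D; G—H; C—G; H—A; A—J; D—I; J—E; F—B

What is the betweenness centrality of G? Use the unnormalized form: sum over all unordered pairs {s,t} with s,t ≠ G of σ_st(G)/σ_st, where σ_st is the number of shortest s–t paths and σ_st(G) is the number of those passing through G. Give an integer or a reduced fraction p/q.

Pairs whose geodesics pass through G — F–H: 1/2; B–H: 1; B–A: 1/2; C–E: 1/2; C–H: 1; C–A: 1; C–J: 1/2.
All other pairs contribute 0.
Summing the contributions gives betweenness(G) = 5.

5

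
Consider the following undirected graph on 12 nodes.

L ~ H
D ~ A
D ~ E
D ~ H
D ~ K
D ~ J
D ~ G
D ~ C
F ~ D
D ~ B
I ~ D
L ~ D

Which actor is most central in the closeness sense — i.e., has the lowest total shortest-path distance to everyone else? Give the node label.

Farness (sum of distances to all others) for each node — A:21, B:21, C:21, D:11, E:21, F:21, G:21, H:20, I:21, J:21, K:21, L:20.
The smallest farness is 11, for D, so D has the highest closeness.

D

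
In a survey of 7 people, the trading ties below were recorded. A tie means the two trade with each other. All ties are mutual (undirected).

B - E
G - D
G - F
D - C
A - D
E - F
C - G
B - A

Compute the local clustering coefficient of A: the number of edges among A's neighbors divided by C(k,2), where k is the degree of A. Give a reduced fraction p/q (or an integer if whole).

0

A's neighbors: B and D (k = 2).
Possible neighbor pairs: C(2,2) = 1. Edges among them: none → e = 0.
Clustering(A) = 0/1.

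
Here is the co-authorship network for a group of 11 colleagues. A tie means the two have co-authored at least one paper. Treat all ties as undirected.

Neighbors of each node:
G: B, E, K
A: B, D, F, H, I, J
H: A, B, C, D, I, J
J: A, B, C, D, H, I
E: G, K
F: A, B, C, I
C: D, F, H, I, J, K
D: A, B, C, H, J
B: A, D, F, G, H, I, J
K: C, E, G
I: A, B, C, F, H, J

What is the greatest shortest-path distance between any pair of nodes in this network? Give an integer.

Eccentricity of each node (its greatest distance to any other): A:3, B:2, C:2, D:3, E:3, F:3, G:2, H:3, I:3, J:3, K:3.
The maximum eccentricity is 3, realized for instance by the pair K–A via K – C – I – A. So the diameter is 3.

3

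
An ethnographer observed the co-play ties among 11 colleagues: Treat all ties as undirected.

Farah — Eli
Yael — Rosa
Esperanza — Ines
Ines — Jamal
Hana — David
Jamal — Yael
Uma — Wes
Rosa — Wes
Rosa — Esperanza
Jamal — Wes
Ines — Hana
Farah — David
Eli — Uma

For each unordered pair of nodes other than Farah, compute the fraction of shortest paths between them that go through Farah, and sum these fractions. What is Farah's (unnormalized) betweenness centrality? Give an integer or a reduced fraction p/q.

Pairs whose geodesics pass through Farah — Hana–Uma: 1/2; Hana–Eli: 1; Ines–Eli: 1/2; Wes–David: 1/2; Uma–David: 1; Eli–David: 1.
All other pairs contribute 0.
Summing the contributions gives betweenness(Farah) = 9/2.

9/2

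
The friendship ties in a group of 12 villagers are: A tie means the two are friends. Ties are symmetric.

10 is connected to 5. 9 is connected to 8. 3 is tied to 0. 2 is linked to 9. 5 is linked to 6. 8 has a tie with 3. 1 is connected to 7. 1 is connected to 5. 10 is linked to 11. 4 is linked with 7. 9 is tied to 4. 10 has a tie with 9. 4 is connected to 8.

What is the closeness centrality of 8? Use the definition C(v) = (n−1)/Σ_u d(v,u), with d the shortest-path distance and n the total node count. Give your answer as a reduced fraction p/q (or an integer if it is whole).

Distances from 8: 0:2, 1:3, 2:2, 3:1, 4:1, 5:3, 6:4, 7:2, 9:1, 10:2, 11:3. Sum = 24.
n = 12, so closeness = 11/24.

11/24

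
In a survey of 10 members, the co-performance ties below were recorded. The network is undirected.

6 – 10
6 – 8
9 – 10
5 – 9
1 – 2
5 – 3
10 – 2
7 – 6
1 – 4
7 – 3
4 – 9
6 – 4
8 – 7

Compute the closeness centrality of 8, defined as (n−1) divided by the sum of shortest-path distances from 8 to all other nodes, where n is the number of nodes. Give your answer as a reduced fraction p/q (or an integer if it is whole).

Distances from 8: 1:3, 2:3, 3:2, 4:2, 5:3, 6:1, 7:1, 9:3, 10:2. Sum = 20.
n = 10, so closeness = 9/20.

9/20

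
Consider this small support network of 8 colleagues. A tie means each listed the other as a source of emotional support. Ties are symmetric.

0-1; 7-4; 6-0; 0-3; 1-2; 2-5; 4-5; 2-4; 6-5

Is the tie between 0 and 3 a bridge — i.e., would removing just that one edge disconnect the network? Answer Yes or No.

Without the 0–3 edge there is no alternate route between 0 and 3, so the network disconnects. It is a bridge.

Yes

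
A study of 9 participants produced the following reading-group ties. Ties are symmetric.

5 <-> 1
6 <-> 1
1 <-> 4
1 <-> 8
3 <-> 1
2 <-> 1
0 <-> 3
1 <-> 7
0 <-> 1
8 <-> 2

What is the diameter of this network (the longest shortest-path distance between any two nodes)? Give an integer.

2

Eccentricity of each node (its greatest distance to any other): 0:2, 1:1, 2:2, 3:2, 4:2, 5:2, 6:2, 7:2, 8:2.
The maximum eccentricity is 2, realized for instance by the pair 4–0 via 4 – 1 – 0. So the diameter is 2.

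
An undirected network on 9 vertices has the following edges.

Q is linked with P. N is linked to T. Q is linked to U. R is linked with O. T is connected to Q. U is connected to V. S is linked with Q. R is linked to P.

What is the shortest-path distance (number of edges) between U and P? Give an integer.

One shortest route is U – Q – P, which uses 2 edges, and U and P are not directly tied, so nothing shorter exists. So d(U,P) = 2.

2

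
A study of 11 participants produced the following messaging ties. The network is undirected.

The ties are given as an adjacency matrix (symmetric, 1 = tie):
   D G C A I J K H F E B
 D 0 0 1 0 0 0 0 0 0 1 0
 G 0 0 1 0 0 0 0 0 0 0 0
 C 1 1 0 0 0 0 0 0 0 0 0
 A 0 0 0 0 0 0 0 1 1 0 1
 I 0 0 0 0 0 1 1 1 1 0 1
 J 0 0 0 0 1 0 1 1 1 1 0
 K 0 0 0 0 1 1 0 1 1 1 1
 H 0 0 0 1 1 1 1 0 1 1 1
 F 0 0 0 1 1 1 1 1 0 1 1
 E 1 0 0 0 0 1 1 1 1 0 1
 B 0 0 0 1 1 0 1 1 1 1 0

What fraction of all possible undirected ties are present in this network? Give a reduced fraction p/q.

There are 25 edges and 11 nodes, so the maximum possible is C(11,2) = 55.
Density = 25/55 = 5/11.

5/11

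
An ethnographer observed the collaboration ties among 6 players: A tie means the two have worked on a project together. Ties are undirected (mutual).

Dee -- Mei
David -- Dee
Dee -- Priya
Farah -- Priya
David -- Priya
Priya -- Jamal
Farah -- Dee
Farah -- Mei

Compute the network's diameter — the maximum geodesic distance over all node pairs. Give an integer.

Eccentricity of each node (its greatest distance to any other): David:2, Dee:2, Farah:2, Jamal:3, Mei:3, Priya:2.
The maximum eccentricity is 3, realized for instance by the pair Mei–Jamal via Mei – Dee – Priya – Jamal. So the diameter is 3.

3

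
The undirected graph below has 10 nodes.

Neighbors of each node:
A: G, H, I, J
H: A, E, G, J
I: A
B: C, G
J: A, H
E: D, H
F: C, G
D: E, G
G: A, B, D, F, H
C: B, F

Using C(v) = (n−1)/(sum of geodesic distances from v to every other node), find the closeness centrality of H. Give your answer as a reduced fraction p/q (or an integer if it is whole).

Distances from H: A:1, B:2, C:3, D:2, E:1, F:2, G:1, I:2, J:1. Sum = 15.
n = 10, so closeness = 9/15 = 3/5.

3/5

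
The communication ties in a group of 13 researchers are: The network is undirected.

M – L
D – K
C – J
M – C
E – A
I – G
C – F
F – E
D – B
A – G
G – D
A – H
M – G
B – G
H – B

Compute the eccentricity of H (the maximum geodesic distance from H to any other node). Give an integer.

5

Distances from H: A:1, B:1, C:4, D:2, E:2, F:3, G:2, I:3, J:5, K:3, L:4, M:3.
The largest is 5 (to J), so the eccentricity of H is 5.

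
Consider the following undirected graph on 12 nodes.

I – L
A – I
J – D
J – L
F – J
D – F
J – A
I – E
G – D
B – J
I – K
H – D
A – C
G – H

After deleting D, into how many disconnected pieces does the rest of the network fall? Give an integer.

Without D, the remaining ties split the others into: {A, B, C, E, F, I, J, K, L}; {G, H}.
That's 2 separate components.

2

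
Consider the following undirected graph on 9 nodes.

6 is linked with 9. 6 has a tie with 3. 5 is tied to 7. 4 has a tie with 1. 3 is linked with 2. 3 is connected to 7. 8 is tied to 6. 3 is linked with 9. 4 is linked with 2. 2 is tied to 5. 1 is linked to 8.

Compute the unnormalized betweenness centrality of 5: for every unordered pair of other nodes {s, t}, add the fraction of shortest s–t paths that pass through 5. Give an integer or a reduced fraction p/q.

Pairs whose geodesics pass through 5 — 7–2: 1/2; 7–4: 1/2; 7–1: 1/3.
All other pairs contribute 0.
Summing the contributions gives betweenness(5) = 4/3.

4/3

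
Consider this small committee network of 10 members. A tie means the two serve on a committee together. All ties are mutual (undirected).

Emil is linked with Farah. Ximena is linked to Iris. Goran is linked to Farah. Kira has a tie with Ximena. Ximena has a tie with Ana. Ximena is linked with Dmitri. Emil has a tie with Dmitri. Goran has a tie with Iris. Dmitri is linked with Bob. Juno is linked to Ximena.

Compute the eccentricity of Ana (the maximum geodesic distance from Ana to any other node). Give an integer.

4

Distances from Ana: Bob:3, Dmitri:2, Emil:3, Farah:4, Goran:3, Iris:2, Juno:2, Kira:2, Ximena:1.
The largest is 4 (to Farah), so the eccentricity of Ana is 4.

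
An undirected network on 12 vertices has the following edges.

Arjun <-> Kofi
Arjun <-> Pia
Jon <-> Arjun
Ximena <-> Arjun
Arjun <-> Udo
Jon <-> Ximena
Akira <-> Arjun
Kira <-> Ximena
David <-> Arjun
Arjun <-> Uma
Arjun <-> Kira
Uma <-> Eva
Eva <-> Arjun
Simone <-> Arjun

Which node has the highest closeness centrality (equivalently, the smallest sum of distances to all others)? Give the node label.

Arjun

Farness (sum of distances to all others) for each node — Akira:21, Arjun:11, David:21, Eva:20, Jon:20, Kira:20, Kofi:21, Pia:21, Simone:21, Udo:21, Uma:20, Ximena:19.
The smallest farness is 11, for Arjun, so Arjun has the highest closeness.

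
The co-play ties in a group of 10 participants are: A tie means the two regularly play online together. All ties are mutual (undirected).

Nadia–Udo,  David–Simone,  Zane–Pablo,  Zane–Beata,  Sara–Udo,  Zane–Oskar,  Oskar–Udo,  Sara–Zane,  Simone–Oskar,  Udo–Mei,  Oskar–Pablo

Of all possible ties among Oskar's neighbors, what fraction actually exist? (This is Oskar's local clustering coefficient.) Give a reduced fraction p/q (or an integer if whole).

1/6

Oskar's neighbors: Pablo, Simone, Udo, and Zane (k = 4).
Possible neighbor pairs: C(4,2) = 6. Edges among them: Pablo–Zane → e = 1.
Clustering(Oskar) = 1/6.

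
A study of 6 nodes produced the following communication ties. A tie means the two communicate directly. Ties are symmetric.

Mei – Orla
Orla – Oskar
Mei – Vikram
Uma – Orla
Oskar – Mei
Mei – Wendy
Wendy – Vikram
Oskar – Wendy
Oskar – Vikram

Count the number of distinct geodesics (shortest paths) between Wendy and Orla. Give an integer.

The shortest distance is 2. The length-2 paths are: Wendy–Mei–Orla; Wendy–Oskar–Orla.
That gives 2 distinct shortest paths.

2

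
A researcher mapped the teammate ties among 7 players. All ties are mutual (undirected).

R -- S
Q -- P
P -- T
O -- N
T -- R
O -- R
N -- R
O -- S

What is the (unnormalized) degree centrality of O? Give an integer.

3

O is directly tied to N, R, and S. That is 3 neighbors, so the degree of O is 3.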